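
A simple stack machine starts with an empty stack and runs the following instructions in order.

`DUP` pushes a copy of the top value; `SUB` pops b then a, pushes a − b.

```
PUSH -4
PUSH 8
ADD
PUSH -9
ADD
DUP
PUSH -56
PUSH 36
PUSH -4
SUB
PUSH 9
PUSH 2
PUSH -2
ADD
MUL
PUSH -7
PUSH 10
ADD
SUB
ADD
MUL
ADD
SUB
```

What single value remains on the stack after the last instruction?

PUSH -4  : [-4]
PUSH 8   : [-4, 8]
ADD      : [4]
PUSH -9  : [4, -9]
ADD      : [-5]
DUP      : [-5, -5]
PUSH -56 : [-5, -5, -56]
PUSH 36  : [-5, -5, -56, 36]
PUSH -4  : [-5, -5, -56, 36, -4]
SUB      : [-5, -5, -56, 40]
PUSH 9   : [-5, -5, -56, 40, 9]
PUSH 2   : [-5, -5, -56, 40, 9, 2]
PUSH -2  : [-5, -5, -56, 40, 9, 2, -2]
ADD      : [-5, -5, -56, 40, 9, 0]
MUL      : [-5, -5, -56, 40, 0]
PUSH -7  : [-5, -5, -56, 40, 0, -7]
PUSH 10  : [-5, -5, -56, 40, 0, -7, 10]
ADD      : [-5, -5, -56, 40, 0, 3]
SUB      : [-5, -5, -56, 40, -3]
ADD      : [-5, -5, -56, 37]
MUL      : [-5, -5, -2072]
ADD      : [-5, -2077]
SUB      : [2072]

2072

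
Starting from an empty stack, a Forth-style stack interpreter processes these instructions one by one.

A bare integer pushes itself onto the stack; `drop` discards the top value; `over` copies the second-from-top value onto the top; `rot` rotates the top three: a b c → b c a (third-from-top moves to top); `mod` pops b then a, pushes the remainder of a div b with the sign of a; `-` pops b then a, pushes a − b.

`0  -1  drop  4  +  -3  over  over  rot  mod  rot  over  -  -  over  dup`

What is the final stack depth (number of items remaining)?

0     0
-1    0 -1
drop  0
4     0 4
+     4
-3    4 -3
over  4 -3 4
over  4 -3 4 -3
rot   4 4 -3 -3
mod   4 4 0
rot   4 0 4
over  4 0 4 0
-     4 0 4
-     4 -4
over  4 -4 4
dup   4 -4 4 4

4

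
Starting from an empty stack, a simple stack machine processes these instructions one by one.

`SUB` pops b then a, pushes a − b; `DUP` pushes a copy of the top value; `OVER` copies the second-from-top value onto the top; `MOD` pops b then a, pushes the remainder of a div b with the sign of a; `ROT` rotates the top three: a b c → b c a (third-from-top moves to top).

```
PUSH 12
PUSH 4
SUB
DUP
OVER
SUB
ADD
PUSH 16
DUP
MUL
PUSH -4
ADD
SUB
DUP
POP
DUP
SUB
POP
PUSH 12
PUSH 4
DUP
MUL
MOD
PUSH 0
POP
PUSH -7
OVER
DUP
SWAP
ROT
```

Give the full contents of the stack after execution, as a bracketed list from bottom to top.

PUSH 12 : [12]
PUSH 4  : [12, 4]
SUB     : [8]
DUP     : [8, 8]
OVER    : [8, 8, 8]
SUB     : [8, 0]
ADD     : [8]
PUSH 16 : [8, 16]
DUP     : [8, 16, 16]
MUL     : [8, 256]
PUSH -4 : [8, 256, -4]
ADD     : [8, 252]
SUB     : [-244]
DUP     : [-244, -244]
POP     : [-244]
DUP     : [-244, -244]
SUB     : [0]
POP     : []
PUSH 12 : [12]
PUSH 4  : [12, 4]
DUP     : [12, 4, 4]
MUL     : [12, 16]
MOD     : [12]
PUSH 0  : [12, 0]
POP     : [12]
PUSH -7 : [12, -7]
OVER    : [12, -7, 12]
DUP     : [12, -7, 12, 12]
SWAP    : [12, -7, 12, 12]
ROT     : [12, 12, 12, -7]

[12, 12, 12, -7]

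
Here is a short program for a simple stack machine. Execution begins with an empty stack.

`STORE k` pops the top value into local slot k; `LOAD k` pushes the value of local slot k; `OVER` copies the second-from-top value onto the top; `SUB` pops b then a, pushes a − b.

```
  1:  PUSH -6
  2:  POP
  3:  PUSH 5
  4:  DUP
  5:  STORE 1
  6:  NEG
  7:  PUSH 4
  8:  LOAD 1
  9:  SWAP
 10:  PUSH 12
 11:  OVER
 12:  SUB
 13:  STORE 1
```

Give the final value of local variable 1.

PUSH -6 : -6
POP     : (empty)
PUSH 5  : 5
DUP     : 5 5
STORE 1 : 5
NEG     : -5
PUSH 4  : -5 4
LOAD 1  : -5 4 5
SWAP    : -5 5 4
PUSH 12 : -5 5 4 12
OVER    : -5 5 4 12 4
SUB     : -5 5 4 8
STORE 1 : -5 5 4

8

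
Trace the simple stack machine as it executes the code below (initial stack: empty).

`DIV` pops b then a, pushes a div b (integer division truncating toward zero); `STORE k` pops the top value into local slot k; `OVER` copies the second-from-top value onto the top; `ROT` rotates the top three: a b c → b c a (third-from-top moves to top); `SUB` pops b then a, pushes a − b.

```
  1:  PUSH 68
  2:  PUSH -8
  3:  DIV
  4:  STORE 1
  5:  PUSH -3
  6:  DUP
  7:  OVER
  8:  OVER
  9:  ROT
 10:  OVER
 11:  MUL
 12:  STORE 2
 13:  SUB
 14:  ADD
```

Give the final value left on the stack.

-3

PUSH 68 → [68]
PUSH -8 → [68, -8]
DIV     → [-8]
STORE 1 → []
PUSH -3 → [-3]
DUP     → [-3, -3]
OVER    → [-3, -3, -3]
OVER    → [-3, -3, -3, -3]
ROT     → [-3, -3, -3, -3]
OVER    → [-3, -3, -3, -3, -3]
MUL     → [-3, -3, -3, 9]
STORE 2 → [-3, -3, -3]
SUB     → [-3, 0]
ADD     → [-3]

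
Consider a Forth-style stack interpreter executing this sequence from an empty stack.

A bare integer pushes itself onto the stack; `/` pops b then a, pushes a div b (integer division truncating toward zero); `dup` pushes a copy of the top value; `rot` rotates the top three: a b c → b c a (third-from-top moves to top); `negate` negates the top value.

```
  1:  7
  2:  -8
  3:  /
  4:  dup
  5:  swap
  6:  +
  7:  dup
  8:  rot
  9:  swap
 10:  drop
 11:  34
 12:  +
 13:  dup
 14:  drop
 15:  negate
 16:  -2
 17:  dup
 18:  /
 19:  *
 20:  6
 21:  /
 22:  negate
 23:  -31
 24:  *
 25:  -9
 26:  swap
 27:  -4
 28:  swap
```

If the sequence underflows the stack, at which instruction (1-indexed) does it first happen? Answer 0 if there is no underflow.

8

7    : [7]
-8   : [7, -8]
/    : [0]
dup  : [0, 0]
swap : [0, 0]
+    : [0]
dup  : [0, 0]
rot  — needs 3 operands, stack has 2 → underflow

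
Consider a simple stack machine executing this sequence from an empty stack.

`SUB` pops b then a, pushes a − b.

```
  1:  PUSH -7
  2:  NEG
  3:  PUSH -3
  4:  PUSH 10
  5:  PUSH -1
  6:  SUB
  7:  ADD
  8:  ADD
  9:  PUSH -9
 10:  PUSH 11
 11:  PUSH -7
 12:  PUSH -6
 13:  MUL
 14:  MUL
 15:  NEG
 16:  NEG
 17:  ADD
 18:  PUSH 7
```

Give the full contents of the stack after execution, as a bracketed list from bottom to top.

[15, 453, 7]

PUSH -7 -> [-7]
NEG     -> [7]
PUSH -3 -> [7, -3]
PUSH 10 -> [7, -3, 10]
PUSH -1 -> [7, -3, 10, -1]
SUB     -> [7, -3, 11]
ADD     -> [7, 8]
ADD     -> [15]
PUSH -9 -> [15, -9]
PUSH 11 -> [15, -9, 11]
PUSH -7 -> [15, -9, 11, -7]
PUSH -6 -> [15, -9, 11, -7, -6]
MUL     -> [15, -9, 11, 42]
MUL     -> [15, -9, 462]
NEG     -> [15, -9, -462]
NEG     -> [15, -9, 462]
ADD     -> [15, 453]
PUSH 7  -> [15, 453, 7]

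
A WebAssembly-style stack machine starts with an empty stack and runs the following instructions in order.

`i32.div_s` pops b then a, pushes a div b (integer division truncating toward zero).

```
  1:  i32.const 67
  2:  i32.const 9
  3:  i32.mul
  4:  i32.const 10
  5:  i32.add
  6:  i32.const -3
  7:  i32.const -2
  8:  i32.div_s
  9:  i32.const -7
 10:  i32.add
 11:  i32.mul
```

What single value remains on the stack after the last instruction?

-3678

i32.const 67  [67]
i32.const 9   [67, 9]
i32.mul       [603]
i32.const 10  [603, 10]
i32.add       [613]
i32.const -3  [613, -3]
i32.const -2  [613, -3, -2]
i32.div_s     [613, 1]
i32.const -7  [613, 1, -7]
i32.add       [613, -6]
i32.mul       [-3678]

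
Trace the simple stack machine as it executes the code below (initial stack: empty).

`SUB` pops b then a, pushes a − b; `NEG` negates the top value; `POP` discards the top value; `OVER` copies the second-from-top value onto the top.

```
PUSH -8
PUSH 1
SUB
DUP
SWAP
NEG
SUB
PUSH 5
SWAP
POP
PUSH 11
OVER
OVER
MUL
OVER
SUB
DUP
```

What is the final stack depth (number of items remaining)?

PUSH -8 → -8
PUSH 1  → -8 1
SUB     → -9
DUP     → -9 -9
SWAP    → -9 -9
NEG     → -9 9
SUB     → -18
PUSH 5  → -18 5
SWAP    → 5 -18
POP     → 5
PUSH 11 → 5 11
OVER    → 5 11 5
OVER    → 5 11 5 11
MUL     → 5 11 55
OVER    → 5 11 55 11
SUB     → 5 11 44
DUP     → 5 11 44 44

4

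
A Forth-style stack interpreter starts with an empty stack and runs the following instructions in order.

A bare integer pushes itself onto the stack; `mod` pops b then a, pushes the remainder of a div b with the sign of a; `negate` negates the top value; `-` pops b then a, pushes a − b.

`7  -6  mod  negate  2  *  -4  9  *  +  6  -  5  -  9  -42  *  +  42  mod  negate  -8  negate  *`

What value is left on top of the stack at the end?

7      : [7]
-6     : [7, -6]
mod    : [1]
negate : [-1]
2      : [-1, 2]
*      : [-2]
-4     : [-2, -4]
9      : [-2, -4, 9]
*      : [-2, -36]
+      : [-38]
6      : [-38, 6]
-      : [-44]
5      : [-44, 5]
-      : [-49]
9      : [-49, 9]
-42    : [-49, 9, -42]
*      : [-49, -378]
+      : [-427]
42     : [-427, 42]
mod    : [-7]
negate : [7]
-8     : [7, -8]
negate : [7, 8]
*      : [56]

56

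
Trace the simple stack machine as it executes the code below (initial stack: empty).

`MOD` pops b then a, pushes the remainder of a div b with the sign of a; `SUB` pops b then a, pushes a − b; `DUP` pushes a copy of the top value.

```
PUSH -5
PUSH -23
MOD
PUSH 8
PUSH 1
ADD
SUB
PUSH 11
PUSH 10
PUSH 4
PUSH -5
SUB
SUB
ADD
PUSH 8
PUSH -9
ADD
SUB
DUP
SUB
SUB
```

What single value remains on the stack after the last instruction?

-14

PUSH -5  -> [-5]
PUSH -23 -> [-5, -23]
MOD      -> [-5]
PUSH 8   -> [-5, 8]
PUSH 1   -> [-5, 8, 1]
ADD      -> [-5, 9]
SUB      -> [-14]
PUSH 11  -> [-14, 11]
PUSH 10  -> [-14, 11, 10]
PUSH 4   -> [-14, 11, 10, 4]
PUSH -5  -> [-14, 11, 10, 4, -5]
SUB      -> [-14, 11, 10, 9]
SUB      -> [-14, 11, 1]
ADD      -> [-14, 12]
PUSH 8   -> [-14, 12, 8]
PUSH -9  -> [-14, 12, 8, -9]
ADD      -> [-14, 12, -1]
SUB      -> [-14, 13]
DUP      -> [-14, 13, 13]
SUB      -> [-14, 0]
SUB      -> [-14]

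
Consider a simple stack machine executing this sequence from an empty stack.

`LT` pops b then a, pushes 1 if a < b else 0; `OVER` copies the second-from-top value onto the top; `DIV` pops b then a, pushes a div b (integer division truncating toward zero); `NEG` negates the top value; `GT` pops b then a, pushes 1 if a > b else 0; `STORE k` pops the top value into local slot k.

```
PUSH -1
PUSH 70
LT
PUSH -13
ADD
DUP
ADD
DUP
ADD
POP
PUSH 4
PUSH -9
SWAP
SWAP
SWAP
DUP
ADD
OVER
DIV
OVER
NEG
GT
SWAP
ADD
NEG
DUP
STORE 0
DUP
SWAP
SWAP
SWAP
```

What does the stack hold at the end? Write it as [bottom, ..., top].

[9, 9]

PUSH -1   [-1]
PUSH 70   [-1, 70]
LT        [1]
PUSH -13  [1, -13]
ADD       [-12]
DUP       [-12, -12]
ADD       [-24]
DUP       [-24, -24]
ADD       [-48]
POP       []
PUSH 4    [4]
PUSH -9   [4, -9]
SWAP      [-9, 4]
SWAP      [4, -9]
SWAP      [-9, 4]
DUP       [-9, 4, 4]
ADD       [-9, 8]
OVER      [-9, 8, -9]
DIV       [-9, 0]
OVER      [-9, 0, -9]
NEG       [-9, 0, 9]
GT        [-9, 0]
SWAP      [0, -9]
ADD       [-9]
NEG       [9]
DUP       [9, 9]
STORE 0   [9]
DUP       [9, 9]
SWAP      [9, 9]
SWAP      [9, 9]
SWAP      [9, 9]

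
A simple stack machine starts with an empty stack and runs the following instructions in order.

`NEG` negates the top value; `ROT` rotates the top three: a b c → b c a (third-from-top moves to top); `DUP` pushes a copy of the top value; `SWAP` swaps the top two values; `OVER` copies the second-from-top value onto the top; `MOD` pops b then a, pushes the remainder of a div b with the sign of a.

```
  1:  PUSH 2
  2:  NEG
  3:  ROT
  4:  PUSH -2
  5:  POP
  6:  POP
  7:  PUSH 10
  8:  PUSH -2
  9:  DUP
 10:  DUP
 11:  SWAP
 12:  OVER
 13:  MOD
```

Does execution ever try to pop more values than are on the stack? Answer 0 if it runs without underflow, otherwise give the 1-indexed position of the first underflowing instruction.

PUSH 2  2
NEG     -2
ROT  — needs 3 operands, stack has 1 → underflow

3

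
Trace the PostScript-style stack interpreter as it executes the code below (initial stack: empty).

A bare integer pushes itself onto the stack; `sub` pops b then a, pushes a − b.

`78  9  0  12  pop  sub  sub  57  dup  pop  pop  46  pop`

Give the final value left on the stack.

78   78
9    78 9
0    78 9 0
12   78 9 0 12
pop  78 9 0
sub  78 9
sub  69
57   69 57
dup  69 57 57
pop  69 57
pop  69
46   69 46
pop  69

69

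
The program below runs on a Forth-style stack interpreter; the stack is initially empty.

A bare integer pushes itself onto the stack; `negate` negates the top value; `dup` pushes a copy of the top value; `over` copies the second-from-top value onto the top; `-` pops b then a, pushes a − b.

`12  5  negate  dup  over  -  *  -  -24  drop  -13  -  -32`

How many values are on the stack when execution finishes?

2

12      12
5       12 5
negate  12 -5
dup     12 -5 -5
over    12 -5 -5 -5
-       12 -5 0
*       12 0
-       12
-24     12 -24
drop    12
-13     12 -13
-       25
-32     25 -32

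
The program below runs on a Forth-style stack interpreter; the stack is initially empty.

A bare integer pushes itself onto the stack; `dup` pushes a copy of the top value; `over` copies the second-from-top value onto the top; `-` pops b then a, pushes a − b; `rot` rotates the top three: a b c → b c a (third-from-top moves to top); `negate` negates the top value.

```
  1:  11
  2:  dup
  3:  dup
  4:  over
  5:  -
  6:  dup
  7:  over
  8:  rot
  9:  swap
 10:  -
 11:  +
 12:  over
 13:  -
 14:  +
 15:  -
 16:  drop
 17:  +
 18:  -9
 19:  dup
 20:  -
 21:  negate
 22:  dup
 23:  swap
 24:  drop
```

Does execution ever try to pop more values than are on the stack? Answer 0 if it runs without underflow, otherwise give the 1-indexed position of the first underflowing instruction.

17

11   -> 11
dup  -> 11 11
dup  -> 11 11 11
over -> 11 11 11 11
-    -> 11 11 0
dup  -> 11 11 0 0
over -> 11 11 0 0 0
rot  -> 11 11 0 0 0
swap -> 11 11 0 0 0
-    -> 11 11 0 0
+    -> 11 11 0
over -> 11 11 0 11
-    -> 11 11 -11
+    -> 11 0
-    -> 11
drop -> (empty)
+  — needs 2 operands, stack has 0 → underflow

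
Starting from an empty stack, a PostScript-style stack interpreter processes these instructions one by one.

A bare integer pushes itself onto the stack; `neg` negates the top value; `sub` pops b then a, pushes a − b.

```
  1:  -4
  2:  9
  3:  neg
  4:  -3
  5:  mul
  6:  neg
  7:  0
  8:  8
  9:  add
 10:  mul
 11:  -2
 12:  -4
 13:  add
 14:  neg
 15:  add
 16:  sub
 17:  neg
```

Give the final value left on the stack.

-206

-4   [-4]
9    [-4, 9]
neg  [-4, -9]
-3   [-4, -9, -3]
mul  [-4, 27]
neg  [-4, -27]
0    [-4, -27, 0]
8    [-4, -27, 0, 8]
add  [-4, -27, 8]
mul  [-4, -216]
-2   [-4, -216, -2]
-4   [-4, -216, -2, -4]
add  [-4, -216, -6]
neg  [-4, -216, 6]
add  [-4, -210]
sub  [206]
neg  [-206]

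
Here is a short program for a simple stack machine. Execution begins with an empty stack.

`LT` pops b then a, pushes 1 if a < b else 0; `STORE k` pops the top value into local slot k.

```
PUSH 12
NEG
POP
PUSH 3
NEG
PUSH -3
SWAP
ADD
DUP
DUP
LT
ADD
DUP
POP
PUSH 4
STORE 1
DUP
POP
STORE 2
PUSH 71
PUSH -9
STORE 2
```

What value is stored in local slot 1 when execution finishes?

4

PUSH 12 -> 12
NEG     -> -12
POP     -> (empty)
PUSH 3  -> 3
NEG     -> -3
PUSH -3 -> -3 -3
SWAP    -> -3 -3
ADD     -> -6
DUP     -> -6 -6
DUP     -> -6 -6 -6
LT      -> -6 0
ADD     -> -6
DUP     -> -6 -6
POP     -> -6
PUSH 4  -> -6 4
STORE 1 -> -6
DUP     -> -6 -6
POP     -> -6
STORE 2 -> (empty)
PUSH 71 -> 71
PUSH -9 -> 71 -9
STORE 2 -> 71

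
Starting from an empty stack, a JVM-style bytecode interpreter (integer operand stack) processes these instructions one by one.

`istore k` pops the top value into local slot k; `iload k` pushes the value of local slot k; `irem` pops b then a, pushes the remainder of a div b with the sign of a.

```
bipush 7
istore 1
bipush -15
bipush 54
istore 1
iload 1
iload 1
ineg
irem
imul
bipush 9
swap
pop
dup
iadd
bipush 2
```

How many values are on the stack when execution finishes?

2

bipush 7   → 7
istore 1   → (empty)
bipush -15 → -15
bipush 54  → -15 54
istore 1   → -15
iload 1    → -15 54
iload 1    → -15 54 54
ineg       → -15 54 -54
irem       → -15 0
imul       → 0
bipush 9   → 0 9
swap       → 9 0
pop        → 9
dup        → 9 9
iadd       → 18
bipush 2   → 18 2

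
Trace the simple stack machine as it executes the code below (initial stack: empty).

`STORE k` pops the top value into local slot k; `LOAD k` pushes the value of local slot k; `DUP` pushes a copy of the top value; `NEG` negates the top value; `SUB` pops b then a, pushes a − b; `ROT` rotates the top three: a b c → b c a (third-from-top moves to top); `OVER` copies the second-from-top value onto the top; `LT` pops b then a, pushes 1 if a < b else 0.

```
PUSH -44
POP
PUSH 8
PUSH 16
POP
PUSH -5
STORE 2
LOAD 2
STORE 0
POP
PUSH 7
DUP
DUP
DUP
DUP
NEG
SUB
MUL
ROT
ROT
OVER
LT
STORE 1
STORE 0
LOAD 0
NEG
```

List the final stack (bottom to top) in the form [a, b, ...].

PUSH -44 : -44
POP      : (empty)
PUSH 8   : 8
PUSH 16  : 8 16
POP      : 8
PUSH -5  : 8 -5
STORE 2  : 8
LOAD 2   : 8 -5
STORE 0  : 8
POP      : (empty)
PUSH 7   : 7
DUP      : 7 7
DUP      : 7 7 7
DUP      : 7 7 7 7
DUP      : 7 7 7 7 7
NEG      : 7 7 7 7 -7
SUB      : 7 7 7 14
MUL      : 7 7 98
ROT      : 7 98 7
ROT      : 98 7 7
OVER     : 98 7 7 7
LT       : 98 7 0
STORE 1  : 98 7
STORE 0  : 98
LOAD 0   : 98 7
NEG      : 98 -7

[98, -7]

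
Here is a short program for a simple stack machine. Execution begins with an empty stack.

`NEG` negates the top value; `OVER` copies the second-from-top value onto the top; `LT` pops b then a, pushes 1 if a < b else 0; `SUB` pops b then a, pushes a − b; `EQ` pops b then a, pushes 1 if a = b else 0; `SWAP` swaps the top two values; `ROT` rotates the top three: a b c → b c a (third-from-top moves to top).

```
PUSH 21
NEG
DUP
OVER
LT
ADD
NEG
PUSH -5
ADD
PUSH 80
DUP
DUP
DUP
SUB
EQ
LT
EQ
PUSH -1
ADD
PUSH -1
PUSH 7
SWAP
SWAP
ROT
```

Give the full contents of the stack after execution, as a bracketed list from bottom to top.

[-1, 7, -1]

PUSH 21 -> 21
NEG     -> -21
DUP     -> -21 -21
OVER    -> -21 -21 -21
LT      -> -21 0
ADD     -> -21
NEG     -> 21
PUSH -5 -> 21 -5
ADD     -> 16
PUSH 80 -> 16 80
DUP     -> 16 80 80
DUP     -> 16 80 80 80
DUP     -> 16 80 80 80 80
SUB     -> 16 80 80 0
EQ      -> 16 80 0
LT      -> 16 0
EQ      -> 0
PUSH -1 -> 0 -1
ADD     -> -1
PUSH -1 -> -1 -1
PUSH 7  -> -1 -1 7
SWAP    -> -1 7 -1
SWAP    -> -1 -1 7
ROT     -> -1 7 -1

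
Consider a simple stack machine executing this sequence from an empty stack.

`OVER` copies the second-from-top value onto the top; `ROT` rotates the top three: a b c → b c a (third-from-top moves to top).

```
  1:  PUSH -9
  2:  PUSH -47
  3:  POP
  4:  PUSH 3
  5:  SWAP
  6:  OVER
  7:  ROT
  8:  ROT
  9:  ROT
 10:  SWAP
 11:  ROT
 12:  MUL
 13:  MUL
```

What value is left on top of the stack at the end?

-81

PUSH -9  : [-9]
PUSH -47 : [-9, -47]
POP      : [-9]
PUSH 3   : [-9, 3]
SWAP     : [3, -9]
OVER     : [3, -9, 3]
ROT      : [-9, 3, 3]
ROT      : [3, 3, -9]
ROT      : [3, -9, 3]
SWAP     : [3, 3, -9]
ROT      : [3, -9, 3]
MUL      : [3, -27]
MUL      : [-81]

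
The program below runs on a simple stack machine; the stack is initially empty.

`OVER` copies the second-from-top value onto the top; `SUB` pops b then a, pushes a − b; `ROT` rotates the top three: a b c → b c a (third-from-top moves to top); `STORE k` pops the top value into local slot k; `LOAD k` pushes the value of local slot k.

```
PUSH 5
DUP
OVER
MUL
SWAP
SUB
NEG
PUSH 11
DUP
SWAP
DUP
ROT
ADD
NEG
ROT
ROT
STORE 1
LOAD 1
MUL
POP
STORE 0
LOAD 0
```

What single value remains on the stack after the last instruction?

PUSH 5  → 5
DUP     → 5 5
OVER    → 5 5 5
MUL     → 5 25
SWAP    → 25 5
SUB     → 20
NEG     → -20
PUSH 11 → -20 11
DUP     → -20 11 11
SWAP    → -20 11 11
DUP     → -20 11 11 11
ROT     → -20 11 11 11
ADD     → -20 11 22
NEG     → -20 11 -22
ROT     → 11 -22 -20
ROT     → -22 -20 11
STORE 1 → -22 -20
LOAD 1  → -22 -20 11
MUL     → -22 -220
POP     → -22
STORE 0 → (empty)
LOAD 0  → -22

-22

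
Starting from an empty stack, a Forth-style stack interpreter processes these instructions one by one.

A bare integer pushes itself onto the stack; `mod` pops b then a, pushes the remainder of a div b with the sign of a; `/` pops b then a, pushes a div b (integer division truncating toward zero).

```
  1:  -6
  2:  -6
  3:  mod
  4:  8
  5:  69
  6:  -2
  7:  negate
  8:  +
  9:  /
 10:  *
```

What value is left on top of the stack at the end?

0

-6     -> [-6]
-6     -> [-6, -6]
mod    -> [0]
8      -> [0, 8]
69     -> [0, 8, 69]
-2     -> [0, 8, 69, -2]
negate -> [0, 8, 69, 2]
+      -> [0, 8, 71]
/      -> [0, 0]
*      -> [0]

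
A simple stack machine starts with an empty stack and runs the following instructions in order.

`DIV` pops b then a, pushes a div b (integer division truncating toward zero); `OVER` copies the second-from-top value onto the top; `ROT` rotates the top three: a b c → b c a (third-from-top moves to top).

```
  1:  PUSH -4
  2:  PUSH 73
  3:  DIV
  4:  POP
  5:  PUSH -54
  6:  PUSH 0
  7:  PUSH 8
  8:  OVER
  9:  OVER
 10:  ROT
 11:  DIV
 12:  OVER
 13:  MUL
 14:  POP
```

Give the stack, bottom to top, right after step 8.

[-54, 0, 8, 0]

PUSH -4   -4
PUSH 73   -4 73
DIV       0
POP       (empty)
PUSH -54  -54
PUSH 0    -54 0
PUSH 8    -54 0 8
OVER      -54 0 8 0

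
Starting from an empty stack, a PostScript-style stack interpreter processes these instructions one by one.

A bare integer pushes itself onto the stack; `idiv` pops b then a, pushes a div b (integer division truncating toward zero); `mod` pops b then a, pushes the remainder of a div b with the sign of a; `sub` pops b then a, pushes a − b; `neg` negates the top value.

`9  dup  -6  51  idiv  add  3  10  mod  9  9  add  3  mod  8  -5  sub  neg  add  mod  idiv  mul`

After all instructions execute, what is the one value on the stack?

27

9    -> 9
dup  -> 9 9
-6   -> 9 9 -6
51   -> 9 9 -6 51
idiv -> 9 9 0
add  -> 9 9
3    -> 9 9 3
10   -> 9 9 3 10
mod  -> 9 9 3
9    -> 9 9 3 9
9    -> 9 9 3 9 9
add  -> 9 9 3 18
3    -> 9 9 3 18 3
mod  -> 9 9 3 0
8    -> 9 9 3 0 8
-5   -> 9 9 3 0 8 -5
sub  -> 9 9 3 0 13
neg  -> 9 9 3 0 -13
add  -> 9 9 3 -13
mod  -> 9 9 3
idiv -> 9 3
mul  -> 27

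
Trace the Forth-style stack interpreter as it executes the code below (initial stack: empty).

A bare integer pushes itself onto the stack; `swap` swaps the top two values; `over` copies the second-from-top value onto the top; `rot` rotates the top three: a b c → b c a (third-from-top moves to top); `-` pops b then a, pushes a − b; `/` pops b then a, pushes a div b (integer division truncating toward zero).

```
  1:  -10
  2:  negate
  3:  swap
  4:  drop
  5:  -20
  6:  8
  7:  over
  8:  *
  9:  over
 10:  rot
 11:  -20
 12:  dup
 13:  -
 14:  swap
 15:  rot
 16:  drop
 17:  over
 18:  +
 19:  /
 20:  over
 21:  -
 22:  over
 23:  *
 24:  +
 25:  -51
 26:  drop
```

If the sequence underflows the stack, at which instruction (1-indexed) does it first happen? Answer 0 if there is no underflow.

-10    -> [-10]
negate -> [10]
swap  — needs 2 operands, stack has 1 → underflow

3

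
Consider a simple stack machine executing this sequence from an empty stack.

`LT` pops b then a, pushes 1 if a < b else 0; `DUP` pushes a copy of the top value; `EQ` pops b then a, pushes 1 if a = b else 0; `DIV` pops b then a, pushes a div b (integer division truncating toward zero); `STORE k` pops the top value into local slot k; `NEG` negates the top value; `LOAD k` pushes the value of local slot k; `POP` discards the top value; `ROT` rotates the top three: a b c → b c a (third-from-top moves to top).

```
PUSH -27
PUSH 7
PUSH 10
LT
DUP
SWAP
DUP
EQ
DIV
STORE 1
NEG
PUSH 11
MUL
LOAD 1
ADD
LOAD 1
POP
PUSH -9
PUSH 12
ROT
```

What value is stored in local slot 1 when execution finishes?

1

PUSH -27 -> -27
PUSH 7   -> -27 7
PUSH 10  -> -27 7 10
LT       -> -27 1
DUP      -> -27 1 1
SWAP     -> -27 1 1
DUP      -> -27 1 1 1
EQ       -> -27 1 1
DIV      -> -27 1
STORE 1  -> -27
NEG      -> 27
PUSH 11  -> 27 11
MUL      -> 297
LOAD 1   -> 297 1
ADD      -> 298
LOAD 1   -> 298 1
POP      -> 298
PUSH -9  -> 298 -9
PUSH 12  -> 298 -9 12
ROT      -> -9 12 298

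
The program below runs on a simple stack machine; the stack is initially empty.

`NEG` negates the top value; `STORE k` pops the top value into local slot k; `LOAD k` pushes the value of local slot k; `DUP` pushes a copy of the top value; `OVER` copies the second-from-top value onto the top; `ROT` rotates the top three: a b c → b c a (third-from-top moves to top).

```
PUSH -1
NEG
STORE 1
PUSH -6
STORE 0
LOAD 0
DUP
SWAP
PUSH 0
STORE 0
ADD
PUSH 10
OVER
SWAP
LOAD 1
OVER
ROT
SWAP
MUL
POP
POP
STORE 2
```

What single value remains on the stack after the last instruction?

-12

PUSH -1 : [-1]
NEG     : [1]
STORE 1 : []
PUSH -6 : [-6]
STORE 0 : []
LOAD 0  : [-6]
DUP     : [-6, -6]
SWAP    : [-6, -6]
PUSH 0  : [-6, -6, 0]
STORE 0 : [-6, -6]
ADD     : [-12]
PUSH 10 : [-12, 10]
OVER    : [-12, 10, -12]
SWAP    : [-12, -12, 10]
LOAD 1  : [-12, -12, 10, 1]
OVER    : [-12, -12, 10, 1, 10]
ROT     : [-12, -12, 1, 10, 10]
SWAP    : [-12, -12, 1, 10, 10]
MUL     : [-12, -12, 1, 100]
POP     : [-12, -12, 1]
POP     : [-12, -12]
STORE 2 : [-12]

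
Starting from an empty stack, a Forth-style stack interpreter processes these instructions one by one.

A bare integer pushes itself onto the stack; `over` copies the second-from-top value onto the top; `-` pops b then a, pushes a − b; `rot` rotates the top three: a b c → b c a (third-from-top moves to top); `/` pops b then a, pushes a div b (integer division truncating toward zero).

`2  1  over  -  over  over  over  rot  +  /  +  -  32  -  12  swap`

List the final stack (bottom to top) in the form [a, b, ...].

2    : [2]
1    : [2, 1]
over : [2, 1, 2]
-    : [2, -1]
over : [2, -1, 2]
over : [2, -1, 2, -1]
over : [2, -1, 2, -1, 2]
rot  : [2, -1, -1, 2, 2]
+    : [2, -1, -1, 4]
/    : [2, -1, 0]
+    : [2, -1]
-    : [3]
32   : [3, 32]
-    : [-29]
12   : [-29, 12]
swap : [12, -29]

[12, -29]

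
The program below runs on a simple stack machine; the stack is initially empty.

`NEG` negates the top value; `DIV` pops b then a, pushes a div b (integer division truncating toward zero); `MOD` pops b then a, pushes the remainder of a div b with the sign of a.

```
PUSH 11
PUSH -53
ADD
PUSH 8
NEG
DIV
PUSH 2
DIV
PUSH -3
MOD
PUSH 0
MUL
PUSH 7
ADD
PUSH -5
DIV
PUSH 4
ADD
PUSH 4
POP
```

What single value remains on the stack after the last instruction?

3

PUSH 11  : 11
PUSH -53 : 11 -53
ADD      : -42
PUSH 8   : -42 8
NEG      : -42 -8
DIV      : 5
PUSH 2   : 5 2
DIV      : 2
PUSH -3  : 2 -3
MOD      : 2
PUSH 0   : 2 0
MUL      : 0
PUSH 7   : 0 7
ADD      : 7
PUSH -5  : 7 -5
DIV      : -1
PUSH 4   : -1 4
ADD      : 3
PUSH 4   : 3 4
POP      : 3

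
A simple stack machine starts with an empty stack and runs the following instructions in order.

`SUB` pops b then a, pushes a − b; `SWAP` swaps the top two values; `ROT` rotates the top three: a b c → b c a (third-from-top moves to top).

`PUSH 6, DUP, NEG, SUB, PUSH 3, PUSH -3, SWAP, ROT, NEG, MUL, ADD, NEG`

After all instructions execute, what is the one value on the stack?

39

PUSH 6  -> [6]
DUP     -> [6, 6]
NEG     -> [6, -6]
SUB     -> [12]
PUSH 3  -> [12, 3]
PUSH -3 -> [12, 3, -3]
SWAP    -> [12, -3, 3]
ROT     -> [-3, 3, 12]
NEG     -> [-3, 3, -12]
MUL     -> [-3, -36]
ADD     -> [-39]
NEG     -> [39]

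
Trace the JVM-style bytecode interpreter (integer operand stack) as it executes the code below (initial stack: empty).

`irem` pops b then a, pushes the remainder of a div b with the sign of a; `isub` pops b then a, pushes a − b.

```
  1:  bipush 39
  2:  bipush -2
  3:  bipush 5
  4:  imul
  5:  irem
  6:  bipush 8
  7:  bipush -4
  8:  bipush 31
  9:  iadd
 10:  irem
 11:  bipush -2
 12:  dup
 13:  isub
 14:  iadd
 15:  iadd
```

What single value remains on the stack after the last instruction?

bipush 39  39
bipush -2  39 -2
bipush 5   39 -2 5
imul       39 -10
irem       9
bipush 8   9 8
bipush -4  9 8 -4
bipush 31  9 8 -4 31
iadd       9 8 27
irem       9 8
bipush -2  9 8 -2
dup        9 8 -2 -2
isub       9 8 0
iadd       9 8
iadd       17

17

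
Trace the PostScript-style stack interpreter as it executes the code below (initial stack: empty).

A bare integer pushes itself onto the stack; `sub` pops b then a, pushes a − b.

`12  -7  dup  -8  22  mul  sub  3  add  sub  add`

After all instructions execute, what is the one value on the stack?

12  -> 12
-7  -> 12 -7
dup -> 12 -7 -7
-8  -> 12 -7 -7 -8
22  -> 12 -7 -7 -8 22
mul -> 12 -7 -7 -176
sub -> 12 -7 169
3   -> 12 -7 169 3
add -> 12 -7 172
sub -> 12 -179
add -> -167

-167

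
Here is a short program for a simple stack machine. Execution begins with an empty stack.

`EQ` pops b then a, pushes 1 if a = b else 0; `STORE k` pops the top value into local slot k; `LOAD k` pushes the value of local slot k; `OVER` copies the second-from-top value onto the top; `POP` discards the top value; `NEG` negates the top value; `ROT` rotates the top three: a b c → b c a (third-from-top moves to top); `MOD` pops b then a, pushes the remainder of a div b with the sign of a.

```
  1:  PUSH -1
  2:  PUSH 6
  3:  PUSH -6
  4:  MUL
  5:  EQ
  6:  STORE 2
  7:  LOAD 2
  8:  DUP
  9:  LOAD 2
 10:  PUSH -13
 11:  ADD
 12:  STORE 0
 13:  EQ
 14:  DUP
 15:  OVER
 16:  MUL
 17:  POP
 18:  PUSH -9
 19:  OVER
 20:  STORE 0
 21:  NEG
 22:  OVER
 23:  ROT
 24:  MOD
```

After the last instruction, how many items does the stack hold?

2

PUSH -1   -1
PUSH 6    -1 6
PUSH -6   -1 6 -6
MUL       -1 -36
EQ        0
STORE 2   (empty)
LOAD 2    0
DUP       0 0
LOAD 2    0 0 0
PUSH -13  0 0 0 -13
ADD       0 0 -13
STORE 0   0 0
EQ        1
DUP       1 1
OVER      1 1 1
MUL       1 1
POP       1
PUSH -9   1 -9
OVER      1 -9 1
STORE 0   1 -9
NEG       1 9
OVER      1 9 1
ROT       9 1 1
MOD       9 0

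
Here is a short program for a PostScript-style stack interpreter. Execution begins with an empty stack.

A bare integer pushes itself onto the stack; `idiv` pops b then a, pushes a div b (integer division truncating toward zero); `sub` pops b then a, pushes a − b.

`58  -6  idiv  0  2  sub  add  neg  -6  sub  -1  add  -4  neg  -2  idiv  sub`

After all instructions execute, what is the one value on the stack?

58   → [58]
-6   → [58, -6]
idiv → [-9]
0    → [-9, 0]
2    → [-9, 0, 2]
sub  → [-9, -2]
add  → [-11]
neg  → [11]
-6   → [11, -6]
sub  → [17]
-1   → [17, -1]
add  → [16]
-4   → [16, -4]
neg  → [16, 4]
-2   → [16, 4, -2]
idiv → [16, -2]
sub  → [18]

18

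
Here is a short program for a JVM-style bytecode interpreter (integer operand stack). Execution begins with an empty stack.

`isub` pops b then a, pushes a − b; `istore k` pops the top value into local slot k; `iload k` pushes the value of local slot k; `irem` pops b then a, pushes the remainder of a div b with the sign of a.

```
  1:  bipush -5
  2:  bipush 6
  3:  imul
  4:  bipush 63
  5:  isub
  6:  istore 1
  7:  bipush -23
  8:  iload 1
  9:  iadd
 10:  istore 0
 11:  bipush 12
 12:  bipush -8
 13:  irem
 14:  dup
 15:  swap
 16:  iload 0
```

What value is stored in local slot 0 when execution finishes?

bipush -5   -5
bipush 6    -5 6
imul        -30
bipush 63   -30 63
isub        -93
istore 1    (empty)
bipush -23  -23
iload 1     -23 -93
iadd        -116
istore 0    (empty)
bipush 12   12
bipush -8   12 -8
irem        4
dup         4 4
swap        4 4
iload 0     4 4 -116

-116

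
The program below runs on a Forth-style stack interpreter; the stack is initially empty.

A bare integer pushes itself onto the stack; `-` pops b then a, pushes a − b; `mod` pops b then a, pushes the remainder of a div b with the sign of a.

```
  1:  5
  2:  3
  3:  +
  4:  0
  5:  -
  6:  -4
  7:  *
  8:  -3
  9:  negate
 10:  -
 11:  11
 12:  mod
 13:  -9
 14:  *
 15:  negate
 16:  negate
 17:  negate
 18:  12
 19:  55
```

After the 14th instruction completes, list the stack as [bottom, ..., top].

[18]

5      → 5
3      → 5 3
+      → 8
0      → 8 0
-      → 8
-4     → 8 -4
*      → -32
-3     → -32 -3
negate → -32 3
-      → -35
11     → -35 11
mod    → -2
-9     → -2 -9
*      → 18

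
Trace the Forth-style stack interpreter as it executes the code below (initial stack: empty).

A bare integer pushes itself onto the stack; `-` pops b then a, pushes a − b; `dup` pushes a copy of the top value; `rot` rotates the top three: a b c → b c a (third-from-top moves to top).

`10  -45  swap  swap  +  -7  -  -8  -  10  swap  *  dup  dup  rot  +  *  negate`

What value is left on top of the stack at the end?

-80000

10     -> [10]
-45    -> [10, -45]
swap   -> [-45, 10]
swap   -> [10, -45]
+      -> [-35]
-7     -> [-35, -7]
-      -> [-28]
-8     -> [-28, -8]
-      -> [-20]
10     -> [-20, 10]
swap   -> [10, -20]
*      -> [-200]
dup    -> [-200, -200]
dup    -> [-200, -200, -200]
rot    -> [-200, -200, -200]
+      -> [-200, -400]
*      -> [80000]
negate -> [-80000]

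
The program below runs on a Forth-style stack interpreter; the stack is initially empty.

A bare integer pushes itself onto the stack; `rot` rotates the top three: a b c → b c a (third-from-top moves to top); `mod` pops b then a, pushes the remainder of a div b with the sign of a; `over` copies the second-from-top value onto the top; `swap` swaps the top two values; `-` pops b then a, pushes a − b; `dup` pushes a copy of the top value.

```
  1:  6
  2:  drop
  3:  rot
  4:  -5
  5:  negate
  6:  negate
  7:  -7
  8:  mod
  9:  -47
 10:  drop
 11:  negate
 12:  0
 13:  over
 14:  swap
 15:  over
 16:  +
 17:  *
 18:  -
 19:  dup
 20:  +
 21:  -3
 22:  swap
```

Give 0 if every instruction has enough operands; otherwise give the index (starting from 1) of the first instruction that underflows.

3

6    → 6
drop → (empty)
rot  — needs 3 operands, stack has 0 → underflow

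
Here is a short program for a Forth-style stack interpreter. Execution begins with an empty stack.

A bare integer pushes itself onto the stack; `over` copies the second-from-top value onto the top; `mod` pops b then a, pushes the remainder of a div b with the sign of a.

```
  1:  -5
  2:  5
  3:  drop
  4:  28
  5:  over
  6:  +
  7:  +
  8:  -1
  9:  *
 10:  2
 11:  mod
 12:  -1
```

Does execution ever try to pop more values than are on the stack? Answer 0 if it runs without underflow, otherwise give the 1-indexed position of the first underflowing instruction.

0

-5   -> [-5]
5    -> [-5, 5]
drop -> [-5]
28   -> [-5, 28]
over -> [-5, 28, -5]
+    -> [-5, 23]
+    -> [18]
-1   -> [18, -1]
*    -> [-18]
2    -> [-18, 2]
mod  -> [0]
-1   -> [0, -1]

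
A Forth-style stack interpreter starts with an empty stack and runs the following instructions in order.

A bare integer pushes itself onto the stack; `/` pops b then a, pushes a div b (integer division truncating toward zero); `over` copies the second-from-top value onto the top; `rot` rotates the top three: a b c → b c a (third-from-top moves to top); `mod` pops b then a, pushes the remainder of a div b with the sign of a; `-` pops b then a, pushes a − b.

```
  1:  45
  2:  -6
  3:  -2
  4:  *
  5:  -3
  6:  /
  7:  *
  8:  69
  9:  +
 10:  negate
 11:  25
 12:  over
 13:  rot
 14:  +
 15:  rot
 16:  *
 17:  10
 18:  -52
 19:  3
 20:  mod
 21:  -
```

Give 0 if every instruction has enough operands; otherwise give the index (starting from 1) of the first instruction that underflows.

15

45      [45]
-6      [45, -6]
-2      [45, -6, -2]
*       [45, 12]
-3      [45, 12, -3]
/       [45, -4]
*       [-180]
69      [-180, 69]
+       [-111]
negate  [111]
25      [111, 25]
over    [111, 25, 111]
rot     [25, 111, 111]
+       [25, 222]
rot  — needs 3 operands, stack has 2 → underflow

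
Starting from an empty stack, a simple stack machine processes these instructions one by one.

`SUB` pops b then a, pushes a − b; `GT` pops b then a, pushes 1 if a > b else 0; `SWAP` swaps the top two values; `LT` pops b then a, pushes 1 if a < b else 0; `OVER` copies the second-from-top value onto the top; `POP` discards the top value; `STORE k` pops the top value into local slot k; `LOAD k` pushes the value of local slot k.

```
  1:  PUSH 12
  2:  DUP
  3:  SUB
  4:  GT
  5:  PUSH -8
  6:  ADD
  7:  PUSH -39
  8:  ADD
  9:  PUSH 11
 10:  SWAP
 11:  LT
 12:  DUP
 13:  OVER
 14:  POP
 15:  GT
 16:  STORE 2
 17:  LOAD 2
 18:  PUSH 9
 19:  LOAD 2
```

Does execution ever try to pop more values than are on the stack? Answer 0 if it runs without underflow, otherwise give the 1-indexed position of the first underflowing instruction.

4

PUSH 12 -> [12]
DUP     -> [12, 12]
SUB     -> [0]
GT  — needs 2 operands, stack has 1 → underflow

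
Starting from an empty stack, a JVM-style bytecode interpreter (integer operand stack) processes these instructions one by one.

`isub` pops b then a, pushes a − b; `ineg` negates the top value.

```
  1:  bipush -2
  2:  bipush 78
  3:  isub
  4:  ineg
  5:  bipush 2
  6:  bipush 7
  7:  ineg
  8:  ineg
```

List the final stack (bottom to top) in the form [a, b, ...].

[80, 2, 7]

bipush -2  [-2]
bipush 78  [-2, 78]
isub       [-80]
ineg       [80]
bipush 2   [80, 2]
bipush 7   [80, 2, 7]
ineg       [80, 2, -7]
ineg       [80, 2, 7]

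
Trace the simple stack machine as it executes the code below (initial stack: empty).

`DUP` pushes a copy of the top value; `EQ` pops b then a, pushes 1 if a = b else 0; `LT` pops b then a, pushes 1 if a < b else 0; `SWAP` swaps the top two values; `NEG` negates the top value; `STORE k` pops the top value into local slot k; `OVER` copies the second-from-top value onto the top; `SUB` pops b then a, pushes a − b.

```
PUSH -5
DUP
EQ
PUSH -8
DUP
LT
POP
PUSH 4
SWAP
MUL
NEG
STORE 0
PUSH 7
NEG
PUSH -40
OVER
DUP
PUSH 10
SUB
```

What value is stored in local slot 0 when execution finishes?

PUSH -5   -5
DUP       -5 -5
EQ        1
PUSH -8   1 -8
DUP       1 -8 -8
LT        1 0
POP       1
PUSH 4    1 4
SWAP      4 1
MUL       4
NEG       -4
STORE 0   (empty)
PUSH 7    7
NEG       -7
PUSH -40  -7 -40
OVER      -7 -40 -7
DUP       -7 -40 -7 -7
PUSH 10   -7 -40 -7 -7 10
SUB       -7 -40 -7 -17

-4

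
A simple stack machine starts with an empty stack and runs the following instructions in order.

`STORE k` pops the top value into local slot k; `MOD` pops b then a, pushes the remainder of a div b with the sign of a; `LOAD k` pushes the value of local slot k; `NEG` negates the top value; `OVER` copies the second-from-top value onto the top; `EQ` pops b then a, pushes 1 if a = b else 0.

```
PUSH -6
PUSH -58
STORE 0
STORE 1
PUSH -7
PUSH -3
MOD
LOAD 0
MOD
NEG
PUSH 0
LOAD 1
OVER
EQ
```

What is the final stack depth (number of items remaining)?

3

PUSH -6  -> -6
PUSH -58 -> -6 -58
STORE 0  -> -6
STORE 1  -> (empty)
PUSH -7  -> -7
PUSH -3  -> -7 -3
MOD      -> -1
LOAD 0   -> -1 -58
MOD      -> -1
NEG      -> 1
PUSH 0   -> 1 0
LOAD 1   -> 1 0 -6
OVER     -> 1 0 -6 0
EQ       -> 1 0 0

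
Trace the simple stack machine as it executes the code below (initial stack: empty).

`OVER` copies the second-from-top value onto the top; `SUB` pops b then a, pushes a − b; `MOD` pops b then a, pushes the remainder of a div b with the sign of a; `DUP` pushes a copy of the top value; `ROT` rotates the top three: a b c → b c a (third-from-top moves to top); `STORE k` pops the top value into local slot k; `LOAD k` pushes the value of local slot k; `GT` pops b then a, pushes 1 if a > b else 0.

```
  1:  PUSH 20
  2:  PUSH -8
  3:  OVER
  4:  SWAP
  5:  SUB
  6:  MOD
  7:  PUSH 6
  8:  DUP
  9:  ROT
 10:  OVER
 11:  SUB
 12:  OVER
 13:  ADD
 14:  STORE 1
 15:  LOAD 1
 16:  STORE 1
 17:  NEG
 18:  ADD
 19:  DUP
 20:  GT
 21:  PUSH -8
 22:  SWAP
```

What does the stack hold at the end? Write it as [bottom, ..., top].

[-8, 0]

PUSH 20 : [20]
PUSH -8 : [20, -8]
OVER    : [20, -8, 20]
SWAP    : [20, 20, -8]
SUB     : [20, 28]
MOD     : [20]
PUSH 6  : [20, 6]
DUP     : [20, 6, 6]
ROT     : [6, 6, 20]
OVER    : [6, 6, 20, 6]
SUB     : [6, 6, 14]
OVER    : [6, 6, 14, 6]
ADD     : [6, 6, 20]
STORE 1 : [6, 6]
LOAD 1  : [6, 6, 20]
STORE 1 : [6, 6]
NEG     : [6, -6]
ADD     : [0]
DUP     : [0, 0]
GT      : [0]
PUSH -8 : [0, -8]
SWAP    : [-8, 0]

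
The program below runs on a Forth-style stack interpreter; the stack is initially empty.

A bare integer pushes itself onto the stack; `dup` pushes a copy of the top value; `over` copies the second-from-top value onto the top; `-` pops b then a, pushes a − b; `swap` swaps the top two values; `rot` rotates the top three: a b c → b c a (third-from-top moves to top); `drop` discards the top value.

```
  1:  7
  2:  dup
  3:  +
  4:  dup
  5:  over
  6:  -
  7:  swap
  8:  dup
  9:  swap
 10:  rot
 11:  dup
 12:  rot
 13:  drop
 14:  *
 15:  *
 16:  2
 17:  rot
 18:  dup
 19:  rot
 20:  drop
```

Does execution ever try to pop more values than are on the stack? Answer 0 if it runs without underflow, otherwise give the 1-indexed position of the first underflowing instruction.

17

7    : 7
dup  : 7 7
+    : 14
dup  : 14 14
over : 14 14 14
-    : 14 0
swap : 0 14
dup  : 0 14 14
swap : 0 14 14
rot  : 14 14 0
dup  : 14 14 0 0
rot  : 14 0 0 14
drop : 14 0 0
*    : 14 0
*    : 0
2    : 0 2
rot  — needs 3 operands, stack has 2 → underflow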